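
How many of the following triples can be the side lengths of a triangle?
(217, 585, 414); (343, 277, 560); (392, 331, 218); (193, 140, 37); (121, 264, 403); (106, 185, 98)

4

(217,414,585): 217+414 > 585 → valid
(277,343,560): 277+343 > 560 → valid
(218,331,392): 218+331 > 392 → valid
(37,140,193): 37+140 ≤ 193 → not valid
(121,264,403): 121+264 ≤ 403 → not valid
(98,106,185): 98+106 > 185 → valid
4 of the 6 triples form a triangle.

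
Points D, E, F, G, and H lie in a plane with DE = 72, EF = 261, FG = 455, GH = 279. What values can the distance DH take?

The maximum is all hops collinear in one direction: 72 + 261 + 455 + 279 = 1067.
The longest hop is 455; the others sum to 612. Since 455 ≤ 612, the path can fold back on itself completely, so the minimum distance is 0.

0 ≤ DH ≤ 1067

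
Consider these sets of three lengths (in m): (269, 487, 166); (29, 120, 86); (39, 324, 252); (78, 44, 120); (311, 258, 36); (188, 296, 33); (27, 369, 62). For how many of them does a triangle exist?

1

(166,269,487): 166+269 ≤ 487 → not valid
(29,86,120): 29+86 ≤ 120 → not valid
(39,252,324): 39+252 ≤ 324 → not valid
(44,78,120): 44+78 > 120 → valid
(36,258,311): 36+258 ≤ 311 → not valid
(33,188,296): 33+188 ≤ 296 → not valid
(27,62,369): 27+62 ≤ 369 → not valid
1 of the 7 triples forms a triangle.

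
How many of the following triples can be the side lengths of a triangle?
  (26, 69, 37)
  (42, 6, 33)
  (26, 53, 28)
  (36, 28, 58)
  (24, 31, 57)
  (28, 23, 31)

(26,37,69): 26+37 ≤ 69 → not valid
(6,33,42): 6+33 ≤ 42 → not valid
(26,28,53): 26+28 > 53 → valid
(28,36,58): 28+36 > 58 → valid
(24,31,57): 24+31 ≤ 57 → not valid
(23,28,31): 23+28 > 31 → valid
3 of the 6 triples form a triangle.

3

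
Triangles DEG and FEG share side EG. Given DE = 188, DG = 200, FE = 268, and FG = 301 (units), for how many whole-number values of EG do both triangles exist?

From triangle DEG: 12 < EG < 388.
From triangle FEG: 33 < EG < 569.
Intersection: 33 < EG < 388, so integers 34 through 387: 354 values.

354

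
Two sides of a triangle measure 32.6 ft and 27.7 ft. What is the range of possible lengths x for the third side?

By the triangle inequality, x must be less than 32.6 + 27.7 = 60.3 and greater than |32.6 − 27.7| = 4.9.

4.9 < x < 60.3 (ft)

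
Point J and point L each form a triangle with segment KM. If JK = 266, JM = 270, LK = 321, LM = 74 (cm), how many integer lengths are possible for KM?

From triangle JKM: 4 < KM < 536.
From triangle LKM: 247 < KM < 395.
Intersection: 247 < KM < 395, so integers 248 through 394: 147 values.

147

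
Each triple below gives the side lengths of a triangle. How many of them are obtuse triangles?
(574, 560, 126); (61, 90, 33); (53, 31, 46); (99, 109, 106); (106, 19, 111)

2

(574,560,126): 126²+560² = 329476 = 574² → right
(61,90,33): 33²+61² = 4810 < 8100 = 90² → obtuse
(53,31,46): 31²+46² = 3077 > 2809 = 53² → acute
(99,109,106): 99²+106² = 21037 > 11881 = 109² → acute
(106,19,111): 19²+106² = 11597 < 12321 = 111² → obtuse
2 of the 5 are obtuse.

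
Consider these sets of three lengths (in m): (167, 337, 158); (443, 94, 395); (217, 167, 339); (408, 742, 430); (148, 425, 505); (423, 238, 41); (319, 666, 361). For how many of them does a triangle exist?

5

(158,167,337): 158+167 ≤ 337 → not valid
(94,395,443): 94+395 > 443 → valid
(167,217,339): 167+217 > 339 → valid
(408,430,742): 408+430 > 742 → valid
(148,425,505): 148+425 > 505 → valid
(41,238,423): 41+238 ≤ 423 → not valid
(319,361,666): 319+361 > 666 → valid
5 of the 7 triples form a triangle.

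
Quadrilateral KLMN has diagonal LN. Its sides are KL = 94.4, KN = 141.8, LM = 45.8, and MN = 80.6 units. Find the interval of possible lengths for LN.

From triangle KLN: |94.4 − 141.8| < LN < 94.4 + 141.8, i.e. 47.4 < LN < 236.2.
From triangle MLN: 34.8 < LN < 126.4.
Both must hold, so LN lies in the intersection.

47.4 < LN < 126.4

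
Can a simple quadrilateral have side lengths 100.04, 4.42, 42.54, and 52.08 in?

No

For a quadrilateral, each side must be shorter than the sum of the others.
Here the longest side is 100.04, but the remaining 3 sides sum to only 99.04.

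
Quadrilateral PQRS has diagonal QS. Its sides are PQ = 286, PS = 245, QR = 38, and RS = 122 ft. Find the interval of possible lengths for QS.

From triangle PQS: |286 − 245| < QS < 286 + 245, i.e. 41 < QS < 531.
From triangle RQS: 84 < QS < 160.
Both must hold, so QS lies in the intersection.

84 < QS < 160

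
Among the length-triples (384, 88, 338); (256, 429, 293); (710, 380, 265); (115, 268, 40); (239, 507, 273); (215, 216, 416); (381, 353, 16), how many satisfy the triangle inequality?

4

(88,338,384): 88+338 > 384 → valid
(256,293,429): 256+293 > 429 → valid
(265,380,710): 265+380 ≤ 710 → not valid
(40,115,268): 40+115 ≤ 268 → not valid
(239,273,507): 239+273 > 507 → valid
(215,216,416): 215+216 > 416 → valid
(16,353,381): 16+353 ≤ 381 → not valid
4 of the 7 triples form a triangle.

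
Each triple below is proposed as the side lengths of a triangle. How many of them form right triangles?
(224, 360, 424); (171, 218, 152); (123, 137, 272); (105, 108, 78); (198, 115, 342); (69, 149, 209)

1

(224,360,424): 224²+360² = 179776 = 424² → right
(171,218,152): 152²+171² = 52345 > 47524 = 218² → acute
(123,137,272): 123+137 ≤ 272, not a triangle
(105,108,78): 78²+105² = 17109 > 11664 = 108² → acute
(198,115,342): 115+198 ≤ 342, not a triangle
(69,149,209): 69²+149² = 26962 < 43681 = 209² → obtuse
1 of the 6 is right.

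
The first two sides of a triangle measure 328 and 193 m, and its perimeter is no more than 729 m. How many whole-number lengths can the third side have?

73

Triangle inequality: 135 < x < 521. Perimeter ≤ 729 gives x ≤ 729 − 328 − 193 = 208.
So 135 < x ≤ 208; integers 136 through 208: 73 values.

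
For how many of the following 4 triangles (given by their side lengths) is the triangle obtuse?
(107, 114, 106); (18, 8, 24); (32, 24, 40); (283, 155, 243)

1

(107,114,106): 106²+107² = 22685 > 12996 = 114² → acute
(18,8,24): 8²+18² = 388 < 576 = 24² → obtuse
(32,24,40): 24²+32² = 1600 = 40² → right
(283,155,243): 155²+243² = 83074 > 80089 = 283² → acute
1 of the 4 is obtuse.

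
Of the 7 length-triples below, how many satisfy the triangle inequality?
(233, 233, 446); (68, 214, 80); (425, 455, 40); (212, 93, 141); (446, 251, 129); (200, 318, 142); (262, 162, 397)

5

(233,233,446): 233+233 > 446 → valid
(68,80,214): 68+80 ≤ 214 → not valid
(40,425,455): 40+425 > 455 → valid
(93,141,212): 93+141 > 212 → valid
(129,251,446): 129+251 ≤ 446 → not valid
(142,200,318): 142+200 > 318 → valid
(162,262,397): 162+262 > 397 → valid
5 of the 7 triples form a triangle.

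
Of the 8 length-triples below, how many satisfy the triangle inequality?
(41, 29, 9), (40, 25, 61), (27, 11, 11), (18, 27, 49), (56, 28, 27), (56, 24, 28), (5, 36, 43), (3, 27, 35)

1

(9,29,41): 9+29 ≤ 41 → not valid
(25,40,61): 25+40 > 61 → valid
(11,11,27): 11+11 ≤ 27 → not valid
(18,27,49): 18+27 ≤ 49 → not valid
(27,28,56): 27+28 ≤ 56 → not valid
(24,28,56): 24+28 ≤ 56 → not valid
(5,36,43): 5+36 ≤ 43 → not valid
(3,27,35): 3+27 ≤ 35 → not valid
1 of the 8 triples forms a triangle.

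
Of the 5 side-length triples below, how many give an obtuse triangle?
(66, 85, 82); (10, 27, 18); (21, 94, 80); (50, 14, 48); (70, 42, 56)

(66,85,82): 66²+82² = 11080 > 7225 = 85² → acute
(10,27,18): 10²+18² = 424 < 729 = 27² → obtuse
(21,94,80): 21²+80² = 6841 < 8836 = 94² → obtuse
(50,14,48): 14²+48² = 2500 = 50² → right
(70,42,56): 42²+56² = 4900 = 70² → right
2 of the 5 are obtuse.

2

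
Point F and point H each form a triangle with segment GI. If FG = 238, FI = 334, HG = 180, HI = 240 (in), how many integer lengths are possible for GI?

From triangle FGI: 96 < GI < 572.
From triangle HGI: 60 < GI < 420.
Intersection: 96 < GI < 420, so integers 97 through 419: 323 values.

323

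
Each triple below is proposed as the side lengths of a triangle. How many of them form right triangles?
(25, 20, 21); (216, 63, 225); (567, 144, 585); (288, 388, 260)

3

(25,20,21): 20²+21² = 841 > 625 = 25² → acute
(216,63,225): 63²+216² = 50625 = 225² → right
(567,144,585): 144²+567² = 342225 = 585² → right
(288,388,260): 260²+288² = 150544 = 388² → right
3 of the 4 are right.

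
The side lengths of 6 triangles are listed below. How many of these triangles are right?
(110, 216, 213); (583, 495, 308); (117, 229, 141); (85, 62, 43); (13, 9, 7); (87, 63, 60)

(110,216,213): 110²+213² = 57469 > 46656 = 216² → acute
(583,495,308): 308²+495² = 339889 = 583² → right
(117,229,141): 117²+141² = 33570 < 52441 = 229² → obtuse
(85,62,43): 43²+62² = 5693 < 7225 = 85² → obtuse
(13,9,7): 7²+9² = 130 < 169 = 13² → obtuse
(87,63,60): 60²+63² = 7569 = 87² → right
2 of the 6 are right.

2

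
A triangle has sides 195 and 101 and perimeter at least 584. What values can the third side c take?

Triangle inequality alone gives 94 < c < 296.
The perimeter condition gives c ≥ 584 − 195 − 101 = 288.
Intersecting the two: 288 ≤ c < 296.

288 ≤ c < 296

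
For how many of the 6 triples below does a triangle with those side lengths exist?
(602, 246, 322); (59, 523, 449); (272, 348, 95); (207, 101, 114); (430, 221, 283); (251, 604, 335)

(246,322,602): 246+322 ≤ 602 → not valid
(59,449,523): 59+449 ≤ 523 → not valid
(95,272,348): 95+272 > 348 → valid
(101,114,207): 101+114 > 207 → valid
(221,283,430): 221+283 > 430 → valid
(251,335,604): 251+335 ≤ 604 → not valid
3 of the 6 triples form a triangle.

3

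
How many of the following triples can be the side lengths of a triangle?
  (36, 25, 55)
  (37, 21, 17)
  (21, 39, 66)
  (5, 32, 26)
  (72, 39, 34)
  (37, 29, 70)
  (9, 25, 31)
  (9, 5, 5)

(25,36,55): 25+36 > 55 → valid
(17,21,37): 17+21 > 37 → valid
(21,39,66): 21+39 ≤ 66 → not valid
(5,26,32): 5+26 ≤ 32 → not valid
(34,39,72): 34+39 > 72 → valid
(29,37,70): 29+37 ≤ 70 → not valid
(9,25,31): 9+25 > 31 → valid
(5,5,9): 5+5 > 9 → valid
5 of the 8 triples form a triangle.

5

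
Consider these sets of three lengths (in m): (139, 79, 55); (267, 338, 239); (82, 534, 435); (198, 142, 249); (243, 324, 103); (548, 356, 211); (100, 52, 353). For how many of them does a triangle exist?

(55,79,139): 55+79 ≤ 139 → not valid
(239,267,338): 239+267 > 338 → valid
(82,435,534): 82+435 ≤ 534 → not valid
(142,198,249): 142+198 > 249 → valid
(103,243,324): 103+243 > 324 → valid
(211,356,548): 211+356 > 548 → valid
(52,100,353): 52+100 ≤ 353 → not valid
4 of the 7 triples form a triangle.

4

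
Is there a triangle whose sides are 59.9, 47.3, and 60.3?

The longest side is 60.3, and the other two sum to 107.2.
Since 107.2 > 60.3, the triangle inequality holds.

Yes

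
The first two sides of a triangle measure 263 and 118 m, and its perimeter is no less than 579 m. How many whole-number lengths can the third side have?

Triangle inequality: 145 < x < 381. Perimeter ≥ 579 gives x ≥ 579 − 263 − 118 = 198.
So 198 ≤ x < 381; integers 198 through 380: 183 values.

183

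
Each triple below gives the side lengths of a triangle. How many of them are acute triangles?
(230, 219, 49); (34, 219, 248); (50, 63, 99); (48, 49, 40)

(230,219,49): 49²+219² = 50362 < 52900 = 230² → obtuse
(34,219,248): 34²+219² = 49117 < 61504 = 248² → obtuse
(50,63,99): 50²+63² = 6469 < 9801 = 99² → obtuse
(48,49,40): 40²+48² = 3904 > 2401 = 49² → acute
1 of the 4 is acute.

1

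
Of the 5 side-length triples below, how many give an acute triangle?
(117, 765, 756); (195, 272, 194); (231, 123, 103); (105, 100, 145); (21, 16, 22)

2

(117,765,756): 117²+756² = 585225 = 765² → right
(195,272,194): 194²+195² = 75661 > 73984 = 272² → acute
(231,123,103): 103+123 ≤ 231, not a triangle
(105,100,145): 100²+105² = 21025 = 145² → right
(21,16,22): 16²+21² = 697 > 484 = 22² → acute
2 of the 5 are acute.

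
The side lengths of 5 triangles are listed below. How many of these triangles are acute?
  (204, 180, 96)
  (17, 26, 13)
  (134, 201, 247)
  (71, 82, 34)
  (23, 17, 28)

1

(204,180,96): 96²+180² = 41616 = 204² → right
(17,26,13): 13²+17² = 458 < 676 = 26² → obtuse
(134,201,247): 134²+201² = 58357 < 61009 = 247² → obtuse
(71,82,34): 34²+71² = 6197 < 6724 = 82² → obtuse
(23,17,28): 17²+23² = 818 > 784 = 28² → acute
1 of the 5 is acute.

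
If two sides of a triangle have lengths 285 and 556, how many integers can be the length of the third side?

569

The third side lies in the open interval (271, 841).
Integers from 272 to 840 inclusive: 840 − 272 + 1 = 569.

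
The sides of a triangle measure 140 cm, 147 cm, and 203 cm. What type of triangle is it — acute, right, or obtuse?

Compare the square of the longest side to the sum of squares of the other two: 140² + 147² = 41209 = 203².

right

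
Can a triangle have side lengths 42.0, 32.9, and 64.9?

Yes

The longest side is 64.9, and the other two sum to 74.9.
Since 74.9 > 64.9, the triangle inequality holds.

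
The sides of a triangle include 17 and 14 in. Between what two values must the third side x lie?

3 < x < 31 (in)

By the triangle inequality, x must be less than 17 + 14 = 31 and greater than |17 − 14| = 3.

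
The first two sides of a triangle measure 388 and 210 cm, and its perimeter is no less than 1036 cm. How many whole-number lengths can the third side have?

160

Triangle inequality: 178 < x < 598. Perimeter ≥ 1036 gives x ≥ 1036 − 388 − 210 = 438.
So 438 ≤ x < 598; integers 438 through 597: 160 values.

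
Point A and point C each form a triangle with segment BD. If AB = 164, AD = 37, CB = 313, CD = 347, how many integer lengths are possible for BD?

From triangle ABD: 127 < BD < 201.
From triangle CBD: 34 < BD < 660.
Intersection: 127 < BD < 201, so integers 128 through 200: 73 values.

73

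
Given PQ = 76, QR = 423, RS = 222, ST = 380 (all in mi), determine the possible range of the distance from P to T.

The maximum is all hops collinear in one direction: 76 + 423 + 222 + 380 = 1101.
The longest hop is 423; the others sum to 678. Since 423 ≤ 678, the path can fold back on itself completely, so the minimum distance is 0.

0 ≤ PT ≤ 1101 mi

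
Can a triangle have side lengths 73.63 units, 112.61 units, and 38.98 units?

No

The two shorter sides sum to 112.61, exactly equal to the longest side 112.61.
That gives only a degenerate (flat) triangle — the inequality must be strict.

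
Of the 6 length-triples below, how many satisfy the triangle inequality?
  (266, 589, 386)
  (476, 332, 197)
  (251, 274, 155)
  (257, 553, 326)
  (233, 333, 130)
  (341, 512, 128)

(266,386,589): 266+386 > 589 → valid
(197,332,476): 197+332 > 476 → valid
(155,251,274): 155+251 > 274 → valid
(257,326,553): 257+326 > 553 → valid
(130,233,333): 130+233 > 333 → valid
(128,341,512): 128+341 ≤ 512 → not valid
5 of the 6 triples form a triangle.

5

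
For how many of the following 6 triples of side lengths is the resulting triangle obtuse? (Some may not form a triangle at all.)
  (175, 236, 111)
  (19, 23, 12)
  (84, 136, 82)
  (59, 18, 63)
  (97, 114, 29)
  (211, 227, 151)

5

(175,236,111): 111²+175² = 42946 < 55696 = 236² → obtuse
(19,23,12): 12²+19² = 505 < 529 = 23² → obtuse
(84,136,82): 82²+84² = 13780 < 18496 = 136² → obtuse
(59,18,63): 18²+59² = 3805 < 3969 = 63² → obtuse
(97,114,29): 29²+97² = 10250 < 12996 = 114² → obtuse
(211,227,151): 151²+211² = 67322 > 51529 = 227² → acute
5 of the 6 are obtuse.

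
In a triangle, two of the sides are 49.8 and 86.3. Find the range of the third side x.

By the triangle inequality, x must be less than 49.8 + 86.3 = 136.1 and greater than |49.8 − 86.3| = 36.5.

36.5 < x < 136.1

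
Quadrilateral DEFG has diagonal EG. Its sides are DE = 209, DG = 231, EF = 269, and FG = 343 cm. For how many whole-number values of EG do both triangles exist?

From triangle DEG: 22 < EG < 440.
From triangle FEG: 74 < EG < 612.
Intersection: 74 < EG < 440, so integers 75 through 439: 365 values.

365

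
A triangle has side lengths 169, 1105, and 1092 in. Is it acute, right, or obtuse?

Compare the square of the longest side to the sum of squares of the other two: 169² + 1092² = 1221025 = 1105².

right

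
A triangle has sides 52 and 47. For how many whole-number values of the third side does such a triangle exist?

93

The third side lies in the open interval (5, 99).
Integers from 6 to 98 inclusive: 98 − 6 + 1 = 93.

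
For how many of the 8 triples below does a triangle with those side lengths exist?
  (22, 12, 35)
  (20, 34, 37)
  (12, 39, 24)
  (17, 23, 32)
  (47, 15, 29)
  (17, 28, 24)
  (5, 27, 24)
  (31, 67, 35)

(12,22,35): 12+22 ≤ 35 → not valid
(20,34,37): 20+34 > 37 → valid
(12,24,39): 12+24 ≤ 39 → not valid
(17,23,32): 17+23 > 32 → valid
(15,29,47): 15+29 ≤ 47 → not valid
(17,24,28): 17+24 > 28 → valid
(5,24,27): 5+24 > 27 → valid
(31,35,67): 31+35 ≤ 67 → not valid
4 of the 8 triples form a triangle.

4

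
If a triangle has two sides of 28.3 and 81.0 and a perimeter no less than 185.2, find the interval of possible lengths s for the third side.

Triangle inequality alone gives 52.7 < s < 109.3.
The perimeter condition gives s ≥ 185.2 − 28.3 − 81.0 = 75.9.
Intersecting the two: 75.9 ≤ s < 109.3.

75.9 ≤ s < 109.3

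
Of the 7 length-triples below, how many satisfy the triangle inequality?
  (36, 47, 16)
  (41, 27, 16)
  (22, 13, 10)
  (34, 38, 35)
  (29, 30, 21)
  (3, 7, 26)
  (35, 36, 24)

(16,36,47): 16+36 > 47 → valid
(16,27,41): 16+27 > 41 → valid
(10,13,22): 10+13 > 22 → valid
(34,35,38): 34+35 > 38 → valid
(21,29,30): 21+29 > 30 → valid
(3,7,26): 3+7 ≤ 26 → not valid
(24,35,36): 24+35 > 36 → valid
6 of the 7 triples form a triangle.

6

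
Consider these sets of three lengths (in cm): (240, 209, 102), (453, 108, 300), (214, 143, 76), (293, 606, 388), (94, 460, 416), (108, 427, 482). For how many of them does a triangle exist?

5

(102,209,240): 102+209 > 240 → valid
(108,300,453): 108+300 ≤ 453 → not valid
(76,143,214): 76+143 > 214 → valid
(293,388,606): 293+388 > 606 → valid
(94,416,460): 94+416 > 460 → valid
(108,427,482): 108+427 > 482 → valid
5 of the 6 triples form a triangle.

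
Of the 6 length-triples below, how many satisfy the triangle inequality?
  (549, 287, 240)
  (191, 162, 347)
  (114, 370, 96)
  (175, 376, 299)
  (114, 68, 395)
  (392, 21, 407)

3

(240,287,549): 240+287 ≤ 549 → not valid
(162,191,347): 162+191 > 347 → valid
(96,114,370): 96+114 ≤ 370 → not valid
(175,299,376): 175+299 > 376 → valid
(68,114,395): 68+114 ≤ 395 → not valid
(21,392,407): 21+392 > 407 → valid
3 of the 6 triples form a triangle.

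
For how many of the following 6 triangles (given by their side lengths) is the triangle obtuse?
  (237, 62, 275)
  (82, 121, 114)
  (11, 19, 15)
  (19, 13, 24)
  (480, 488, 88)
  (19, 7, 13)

4

(237,62,275): 62²+237² = 60013 < 75625 = 275² → obtuse
(82,121,114): 82²+114² = 19720 > 14641 = 121² → acute
(11,19,15): 11²+15² = 346 < 361 = 19² → obtuse
(19,13,24): 13²+19² = 530 < 576 = 24² → obtuse
(480,488,88): 88²+480² = 238144 = 488² → right
(19,7,13): 7²+13² = 218 < 361 = 19² → obtuse
4 of the 6 are obtuse.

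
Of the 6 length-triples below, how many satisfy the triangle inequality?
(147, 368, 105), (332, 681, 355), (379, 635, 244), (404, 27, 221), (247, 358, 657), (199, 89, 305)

1

(105,147,368): 105+147 ≤ 368 → not valid
(332,355,681): 332+355 > 681 → valid
(244,379,635): 244+379 ≤ 635 → not valid
(27,221,404): 27+221 ≤ 404 → not valid
(247,358,657): 247+358 ≤ 657 → not valid
(89,199,305): 89+199 ≤ 305 → not valid
1 of the 6 triples forms a triangle.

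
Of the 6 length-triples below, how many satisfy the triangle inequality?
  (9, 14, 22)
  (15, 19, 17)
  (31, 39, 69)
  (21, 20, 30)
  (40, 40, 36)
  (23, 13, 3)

(9,14,22): 9+14 > 22 → valid
(15,17,19): 15+17 > 19 → valid
(31,39,69): 31+39 > 69 → valid
(20,21,30): 20+21 > 30 → valid
(36,40,40): 36+40 > 40 → valid
(3,13,23): 3+13 ≤ 23 → not valid
5 of the 6 triples form a triangle.

5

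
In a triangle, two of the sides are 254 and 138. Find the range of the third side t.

By the triangle inequality, t must be less than 254 + 138 = 392 and greater than |254 − 138| = 116.

116 < t < 392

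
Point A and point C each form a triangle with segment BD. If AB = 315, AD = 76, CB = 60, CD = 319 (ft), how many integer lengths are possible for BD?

From triangle ABD: 239 < BD < 391.
From triangle CBD: 259 < BD < 379.
Intersection: 259 < BD < 379, so integers 260 through 378: 119 values.

119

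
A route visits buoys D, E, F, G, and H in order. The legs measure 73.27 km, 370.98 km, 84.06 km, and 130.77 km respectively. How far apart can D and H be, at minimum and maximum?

82.88 ≤ DH ≤ 659.08 km

The maximum is all hops collinear in one direction: 73.27 + 370.98 + 84.06 + 130.77 = 659.08.
The longest hop is 370.98; the others sum to 288.10. Folding the others back against it leaves at least 370.98 − 288.10 = 82.88.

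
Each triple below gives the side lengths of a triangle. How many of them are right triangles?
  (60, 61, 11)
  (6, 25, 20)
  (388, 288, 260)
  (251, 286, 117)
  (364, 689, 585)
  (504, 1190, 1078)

4

(60,61,11): 11²+60² = 3721 = 61² → right
(6,25,20): 6²+20² = 436 < 625 = 25² → obtuse
(388,288,260): 260²+288² = 150544 = 388² → right
(251,286,117): 117²+251² = 76690 < 81796 = 286² → obtuse
(364,689,585): 364²+585² = 474721 = 689² → right
(504,1190,1078): 504²+1078² = 1416100 = 1190² → right
4 of the 6 are right.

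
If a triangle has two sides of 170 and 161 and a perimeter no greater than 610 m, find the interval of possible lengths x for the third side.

Triangle inequality alone gives 9 < x < 331.
The perimeter condition gives x ≤ 610 − 170 − 161 = 279.
Intersecting the two: 9 < x ≤ 279.

9 < x ≤ 279 m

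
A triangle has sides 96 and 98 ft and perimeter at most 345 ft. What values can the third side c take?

2 < c ≤ 151 ft

Triangle inequality alone gives 2 < c < 194.
The perimeter condition gives c ≤ 345 − 96 − 98 = 151.
Intersecting the two: 2 < c ≤ 151.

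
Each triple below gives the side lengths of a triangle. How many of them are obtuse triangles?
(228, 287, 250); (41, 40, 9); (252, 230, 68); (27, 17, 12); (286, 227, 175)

2

(228,287,250): 228²+250² = 114484 > 82369 = 287² → acute
(41,40,9): 9²+40² = 1681 = 41² → right
(252,230,68): 68²+230² = 57524 < 63504 = 252² → obtuse
(27,17,12): 12²+17² = 433 < 729 = 27² → obtuse
(286,227,175): 175²+227² = 82154 > 81796 = 286² → acute
2 of the 5 are obtuse.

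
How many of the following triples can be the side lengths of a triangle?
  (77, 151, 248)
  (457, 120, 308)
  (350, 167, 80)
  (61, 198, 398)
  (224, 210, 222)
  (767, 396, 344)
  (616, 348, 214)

(77,151,248): 77+151 ≤ 248 → not valid
(120,308,457): 120+308 ≤ 457 → not valid
(80,167,350): 80+167 ≤ 350 → not valid
(61,198,398): 61+198 ≤ 398 → not valid
(210,222,224): 210+222 > 224 → valid
(344,396,767): 344+396 ≤ 767 → not valid
(214,348,616): 214+348 ≤ 616 → not valid
1 of the 7 triples forms a triangle.

1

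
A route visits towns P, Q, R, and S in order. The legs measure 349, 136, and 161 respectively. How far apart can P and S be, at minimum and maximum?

52 ≤ PS ≤ 646

The maximum is all hops collinear in one direction: 349 + 136 + 161 = 646.
The longest hop is 349; the others sum to 297. Folding the others back against it leaves at least 349 − 297 = 52.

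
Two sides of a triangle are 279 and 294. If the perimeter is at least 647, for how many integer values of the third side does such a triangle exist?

Triangle inequality: 15 < x < 573. Perimeter ≥ 647 gives x ≥ 647 − 279 − 294 = 74.
So 74 ≤ x < 573; integers 74 through 572: 499 values.

499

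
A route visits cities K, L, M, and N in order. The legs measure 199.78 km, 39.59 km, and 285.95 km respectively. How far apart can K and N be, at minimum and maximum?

46.58 ≤ KN ≤ 525.32 km

The maximum is all hops collinear in one direction: 199.78 + 39.59 + 285.95 = 525.32.
The longest hop is 285.95; the others sum to 239.37. Folding the others back against it leaves at least 285.95 − 239.37 = 46.58.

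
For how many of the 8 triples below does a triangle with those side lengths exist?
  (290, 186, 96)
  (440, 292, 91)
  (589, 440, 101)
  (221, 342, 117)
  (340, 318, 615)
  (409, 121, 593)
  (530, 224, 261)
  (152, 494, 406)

(96,186,290): 96+186 ≤ 290 → not valid
(91,292,440): 91+292 ≤ 440 → not valid
(101,440,589): 101+440 ≤ 589 → not valid
(117,221,342): 117+221 ≤ 342 → not valid
(318,340,615): 318+340 > 615 → valid
(121,409,593): 121+409 ≤ 593 → not valid
(224,261,530): 224+261 ≤ 530 → not valid
(152,406,494): 152+406 > 494 → valid
2 of the 8 triples form a triangle.

2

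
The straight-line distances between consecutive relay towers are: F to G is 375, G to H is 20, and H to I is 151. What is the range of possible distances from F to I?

204 ≤ FI ≤ 546

The maximum is all hops collinear in one direction: 375 + 20 + 151 = 546.
The longest hop is 375; the others sum to 171. Folding the others back against it leaves at least 375 − 171 = 204.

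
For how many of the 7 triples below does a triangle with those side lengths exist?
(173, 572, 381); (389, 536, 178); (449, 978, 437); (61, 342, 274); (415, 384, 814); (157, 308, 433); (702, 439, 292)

(173,381,572): 173+381 ≤ 572 → not valid
(178,389,536): 178+389 > 536 → valid
(437,449,978): 437+449 ≤ 978 → not valid
(61,274,342): 61+274 ≤ 342 → not valid
(384,415,814): 384+415 ≤ 814 → not valid
(157,308,433): 157+308 > 433 → valid
(292,439,702): 292+439 > 702 → valid
3 of the 7 triples form a triangle.

3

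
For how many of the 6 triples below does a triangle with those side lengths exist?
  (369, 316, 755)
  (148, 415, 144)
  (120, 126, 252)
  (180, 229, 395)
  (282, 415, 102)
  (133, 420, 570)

(316,369,755): 316+369 ≤ 755 → not valid
(144,148,415): 144+148 ≤ 415 → not valid
(120,126,252): 120+126 ≤ 252 → not valid
(180,229,395): 180+229 > 395 → valid
(102,282,415): 102+282 ≤ 415 → not valid
(133,420,570): 133+420 ≤ 570 → not valid
1 of the 6 triples forms a triangle.

1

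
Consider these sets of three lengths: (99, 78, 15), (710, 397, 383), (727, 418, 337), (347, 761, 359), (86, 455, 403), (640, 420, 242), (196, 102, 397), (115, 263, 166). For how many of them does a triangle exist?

(15,78,99): 15+78 ≤ 99 → not valid
(383,397,710): 383+397 > 710 → valid
(337,418,727): 337+418 > 727 → valid
(347,359,761): 347+359 ≤ 761 → not valid
(86,403,455): 86+403 > 455 → valid
(242,420,640): 242+420 > 640 → valid
(102,196,397): 102+196 ≤ 397 → not valid
(115,166,263): 115+166 > 263 → valid
5 of the 8 triples form a triangle.

5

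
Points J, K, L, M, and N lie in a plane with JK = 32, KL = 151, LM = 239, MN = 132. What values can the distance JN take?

0 ≤ JN ≤ 554

The maximum is all hops collinear in one direction: 32 + 151 + 239 + 132 = 554.
The longest hop is 239; the others sum to 315. Since 239 ≤ 315, the path can fold back on itself completely, so the minimum distance is 0.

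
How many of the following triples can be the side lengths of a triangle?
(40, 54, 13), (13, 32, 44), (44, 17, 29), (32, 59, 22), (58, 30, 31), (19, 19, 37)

4

(13,40,54): 13+40 ≤ 54 → not valid
(13,32,44): 13+32 > 44 → valid
(17,29,44): 17+29 > 44 → valid
(22,32,59): 22+32 ≤ 59 → not valid
(30,31,58): 30+31 > 58 → valid
(19,19,37): 19+19 > 37 → valid
4 of the 6 triples form a triangle.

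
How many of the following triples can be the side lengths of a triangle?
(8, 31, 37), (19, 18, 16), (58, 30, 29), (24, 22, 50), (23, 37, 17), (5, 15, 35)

4

(8,31,37): 8+31 > 37 → valid
(16,18,19): 16+18 > 19 → valid
(29,30,58): 29+30 > 58 → valid
(22,24,50): 22+24 ≤ 50 → not valid
(17,23,37): 17+23 > 37 → valid
(5,15,35): 5+15 ≤ 35 → not valid
4 of the 6 triples form a triangle.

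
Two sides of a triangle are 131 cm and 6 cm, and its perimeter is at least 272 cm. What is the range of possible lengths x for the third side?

135 ≤ x < 137 cm

Triangle inequality alone gives 125 < x < 137.
The perimeter condition gives x ≥ 272 − 131 − 6 = 135.
Intersecting the two: 135 ≤ x < 137.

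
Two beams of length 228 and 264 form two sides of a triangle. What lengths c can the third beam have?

36 < c < 492

By the triangle inequality, c must be less than 228 + 264 = 492 and greater than |228 − 264| = 36.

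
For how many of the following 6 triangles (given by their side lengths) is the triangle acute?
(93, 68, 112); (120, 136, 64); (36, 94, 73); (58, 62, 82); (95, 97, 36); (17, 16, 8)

(93,68,112): 68²+93² = 13273 > 12544 = 112² → acute
(120,136,64): 64²+120² = 18496 = 136² → right
(36,94,73): 36²+73² = 6625 < 8836 = 94² → obtuse
(58,62,82): 58²+62² = 7208 > 6724 = 82² → acute
(95,97,36): 36²+95² = 10321 > 9409 = 97² → acute
(17,16,8): 8²+16² = 320 > 289 = 17² → acute
4 of the 6 are acute.

4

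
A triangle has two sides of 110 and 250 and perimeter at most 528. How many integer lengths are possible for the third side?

Triangle inequality: 140 < x < 360. Perimeter ≤ 528 gives x ≤ 528 − 110 − 250 = 168.
So 140 < x ≤ 168; integers 141 through 168: 28 values.

28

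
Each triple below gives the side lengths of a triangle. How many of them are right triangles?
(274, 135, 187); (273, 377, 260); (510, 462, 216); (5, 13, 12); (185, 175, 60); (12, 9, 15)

5

(274,135,187): 135²+187² = 53194 < 75076 = 274² → obtuse
(273,377,260): 260²+273² = 142129 = 377² → right
(510,462,216): 216²+462² = 260100 = 510² → right
(5,13,12): 5²+12² = 169 = 13² → right
(185,175,60): 60²+175² = 34225 = 185² → right
(12,9,15): 9²+12² = 225 = 15² → right
5 of the 6 are right.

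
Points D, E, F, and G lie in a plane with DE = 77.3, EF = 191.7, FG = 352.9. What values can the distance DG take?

The maximum is all hops collinear in one direction: 77.3 + 191.7 + 352.9 = 621.9.
The longest hop is 352.9; the others sum to 269.0. Folding the others back against it leaves at least 352.9 − 269.0 = 83.9.

83.9 ≤ DG ≤ 621.9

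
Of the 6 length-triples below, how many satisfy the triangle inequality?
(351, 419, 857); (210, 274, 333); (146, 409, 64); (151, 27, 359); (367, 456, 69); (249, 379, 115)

1

(351,419,857): 351+419 ≤ 857 → not valid
(210,274,333): 210+274 > 333 → valid
(64,146,409): 64+146 ≤ 409 → not valid
(27,151,359): 27+151 ≤ 359 → not valid
(69,367,456): 69+367 ≤ 456 → not valid
(115,249,379): 115+249 ≤ 379 → not valid
1 of the 6 triples forms a triangle.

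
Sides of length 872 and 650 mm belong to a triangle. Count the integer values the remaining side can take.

The third side lies in the open interval (222, 1522).
Integers from 223 to 1521 inclusive: 1521 − 223 + 1 = 1299.

1299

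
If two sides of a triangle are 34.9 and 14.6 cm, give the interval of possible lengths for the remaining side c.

20.3 < c < 49.5

By the triangle inequality, c must be less than 34.9 + 14.6 = 49.5 and greater than |34.9 − 14.6| = 20.3.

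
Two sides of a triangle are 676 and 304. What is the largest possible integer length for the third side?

The third side must be strictly less than 676 + 304 = 980.
The largest integer below 980 is 979.

979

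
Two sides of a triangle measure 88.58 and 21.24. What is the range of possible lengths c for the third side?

By the triangle inequality, c must be less than 88.58 + 21.24 = 109.82 and greater than |88.58 − 21.24| = 67.34.

67.34 < c < 109.82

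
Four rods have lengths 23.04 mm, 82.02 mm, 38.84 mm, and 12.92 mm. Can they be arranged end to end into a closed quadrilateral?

For a quadrilateral, each side must be shorter than the sum of the others.
Here the longest side is 82.02, but the remaining 3 sides sum to only 74.80.

No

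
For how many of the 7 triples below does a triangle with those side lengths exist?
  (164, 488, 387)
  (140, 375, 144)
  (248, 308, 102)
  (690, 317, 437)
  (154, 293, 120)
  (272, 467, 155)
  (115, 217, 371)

3

(164,387,488): 164+387 > 488 → valid
(140,144,375): 140+144 ≤ 375 → not valid
(102,248,308): 102+248 > 308 → valid
(317,437,690): 317+437 > 690 → valid
(120,154,293): 120+154 ≤ 293 → not valid
(155,272,467): 155+272 ≤ 467 → not valid
(115,217,371): 115+217 ≤ 371 → not valid
3 of the 7 triples form a triangle.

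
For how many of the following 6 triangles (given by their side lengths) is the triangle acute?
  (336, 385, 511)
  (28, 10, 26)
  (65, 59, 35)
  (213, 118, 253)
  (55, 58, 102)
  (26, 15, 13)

(336,385,511): 336²+385² = 261121 = 511² → right
(28,10,26): 10²+26² = 776 < 784 = 28² → obtuse
(65,59,35): 35²+59² = 4706 > 4225 = 65² → acute
(213,118,253): 118²+213² = 59293 < 64009 = 253² → obtuse
(55,58,102): 55²+58² = 6389 < 10404 = 102² → obtuse
(26,15,13): 13²+15² = 394 < 676 = 26² → obtuse
1 of the 6 is acute.

1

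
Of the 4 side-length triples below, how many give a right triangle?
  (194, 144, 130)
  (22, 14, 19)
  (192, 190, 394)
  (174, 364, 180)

1

(194,144,130): 130²+144² = 37636 = 194² → right
(22,14,19): 14²+19² = 557 > 484 = 22² → acute
(192,190,394): 190+192 ≤ 394, not a triangle
(174,364,180): 174+180 ≤ 364, not a triangle
1 of the 4 is right.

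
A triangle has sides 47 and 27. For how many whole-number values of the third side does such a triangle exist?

53

The third side lies in the open interval (20, 74).
Integers from 21 to 73 inclusive: 73 − 21 + 1 = 53.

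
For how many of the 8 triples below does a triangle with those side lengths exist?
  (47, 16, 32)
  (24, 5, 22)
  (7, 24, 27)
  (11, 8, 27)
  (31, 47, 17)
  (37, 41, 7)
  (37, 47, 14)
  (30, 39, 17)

7

(16,32,47): 16+32 > 47 → valid
(5,22,24): 5+22 > 24 → valid
(7,24,27): 7+24 > 27 → valid
(8,11,27): 8+11 ≤ 27 → not valid
(17,31,47): 17+31 > 47 → valid
(7,37,41): 7+37 > 41 → valid
(14,37,47): 14+37 > 47 → valid
(17,30,39): 17+30 > 39 → valid
7 of the 8 triples form a triangle.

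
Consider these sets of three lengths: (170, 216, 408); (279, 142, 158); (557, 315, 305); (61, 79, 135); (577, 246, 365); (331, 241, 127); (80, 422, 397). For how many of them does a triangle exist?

6

(170,216,408): 170+216 ≤ 408 → not valid
(142,158,279): 142+158 > 279 → valid
(305,315,557): 305+315 > 557 → valid
(61,79,135): 61+79 > 135 → valid
(246,365,577): 246+365 > 577 → valid
(127,241,331): 127+241 > 331 → valid
(80,397,422): 80+397 > 422 → valid
6 of the 7 triples form a triangle.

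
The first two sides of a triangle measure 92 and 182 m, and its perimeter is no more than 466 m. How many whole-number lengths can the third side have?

Triangle inequality: 90 < x < 274. Perimeter ≤ 466 gives x ≤ 466 − 92 − 182 = 192.
So 90 < x ≤ 192; integers 91 through 192: 102 values.

102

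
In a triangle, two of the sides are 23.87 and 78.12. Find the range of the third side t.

By the triangle inequality, t must be less than 23.87 + 78.12 = 101.99 and greater than |23.87 − 78.12| = 54.25.

54.25 < t < 101.99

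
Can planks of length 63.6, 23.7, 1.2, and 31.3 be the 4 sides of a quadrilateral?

For a quadrilateral, each side must be shorter than the sum of the others.
Here the longest side is 63.6, but the remaining 3 sides sum to only 56.2.

No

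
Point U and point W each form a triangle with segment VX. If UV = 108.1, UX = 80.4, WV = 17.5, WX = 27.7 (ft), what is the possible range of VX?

27.7 < VX < 45.2

From triangle UVX: |108.1 − 80.4| < VX < 108.1 + 80.4, i.e. 27.7 < VX < 188.5.
From triangle WVX: 10.2 < VX < 45.2.
Both must hold, so VX lies in the intersection.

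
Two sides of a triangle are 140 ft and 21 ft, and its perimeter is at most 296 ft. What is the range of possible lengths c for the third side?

Triangle inequality alone gives 119 < c < 161.
The perimeter condition gives c ≤ 296 − 140 − 21 = 135.
Intersecting the two: 119 < c ≤ 135.

119 < c ≤ 135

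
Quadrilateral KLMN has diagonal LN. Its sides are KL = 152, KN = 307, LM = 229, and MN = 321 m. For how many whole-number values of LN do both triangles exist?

303

From triangle KLN: 155 < LN < 459.
From triangle MLN: 92 < LN < 550.
Intersection: 155 < LN < 459, so integers 156 through 458: 303 values.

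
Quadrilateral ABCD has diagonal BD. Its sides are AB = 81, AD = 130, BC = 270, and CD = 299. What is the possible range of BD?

49 < BD < 211

From triangle ABD: |81 − 130| < BD < 81 + 130, i.e. 49 < BD < 211.
From triangle CBD: 29 < BD < 569.
Both must hold, so BD lies in the intersection.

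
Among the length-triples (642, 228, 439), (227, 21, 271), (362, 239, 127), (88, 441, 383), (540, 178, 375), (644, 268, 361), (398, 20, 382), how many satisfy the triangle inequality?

5

(228,439,642): 228+439 > 642 → valid
(21,227,271): 21+227 ≤ 271 → not valid
(127,239,362): 127+239 > 362 → valid
(88,383,441): 88+383 > 441 → valid
(178,375,540): 178+375 > 540 → valid
(268,361,644): 268+361 ≤ 644 → not valid
(20,382,398): 20+382 > 398 → valid
5 of the 7 triples form a triangle.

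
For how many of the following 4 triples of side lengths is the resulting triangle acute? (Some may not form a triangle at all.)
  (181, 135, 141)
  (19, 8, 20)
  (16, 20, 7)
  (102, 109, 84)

3

(181,135,141): 135²+141² = 38106 > 32761 = 181² → acute
(19,8,20): 8²+19² = 425 > 400 = 20² → acute
(16,20,7): 7²+16² = 305 < 400 = 20² → obtuse
(102,109,84): 84²+102² = 17460 > 11881 = 109² → acute
3 of the 4 are acute.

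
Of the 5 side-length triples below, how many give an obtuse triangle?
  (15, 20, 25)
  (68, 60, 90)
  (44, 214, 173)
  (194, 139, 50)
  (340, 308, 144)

1

(15,20,25): 15²+20² = 625 = 25² → right
(68,60,90): 60²+68² = 8224 > 8100 = 90² → acute
(44,214,173): 44²+173² = 31865 < 45796 = 214² → obtuse
(194,139,50): 50+139 ≤ 194, not a triangle
(340,308,144): 144²+308² = 115600 = 340² → right
1 of the 5 is obtuse.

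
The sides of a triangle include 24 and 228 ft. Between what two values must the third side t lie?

204 < t < 252

By the triangle inequality, t must be less than 24 + 228 = 252 and greater than |24 − 228| = 204.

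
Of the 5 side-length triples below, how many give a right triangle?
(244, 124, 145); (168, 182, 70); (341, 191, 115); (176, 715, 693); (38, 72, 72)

2

(244,124,145): 124²+145² = 36401 < 59536 = 244² → obtuse
(168,182,70): 70²+168² = 33124 = 182² → right
(341,191,115): 115+191 ≤ 341, not a triangle
(176,715,693): 176²+693² = 511225 = 715² → right
(38,72,72): 38²+72² = 6628 > 5184 = 72² → acute
2 of the 5 are right.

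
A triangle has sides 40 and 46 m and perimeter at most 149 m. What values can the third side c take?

6 < c ≤ 63 m

Triangle inequality alone gives 6 < c < 86.
The perimeter condition gives c ≤ 149 − 40 − 46 = 63.
Intersecting the two: 6 < c ≤ 63.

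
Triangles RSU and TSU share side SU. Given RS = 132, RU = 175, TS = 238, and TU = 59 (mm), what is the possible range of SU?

179 < SU < 297

From triangle RSU: |132 − 175| < SU < 132 + 175, i.e. 43 < SU < 307.
From triangle TSU: 179 < SU < 297.
Both must hold, so SU lies in the intersection.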